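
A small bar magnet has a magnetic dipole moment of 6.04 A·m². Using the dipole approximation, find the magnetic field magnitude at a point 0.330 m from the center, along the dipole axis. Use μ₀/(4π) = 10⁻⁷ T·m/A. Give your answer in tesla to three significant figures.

On axis B = (μ₀/4π)·2m/r³.
B = 2·(10⁻⁷)·(6.04) / (0.330)³ = 3.361×10⁻⁵ T.

B ≈ 3.36×10⁻⁵ T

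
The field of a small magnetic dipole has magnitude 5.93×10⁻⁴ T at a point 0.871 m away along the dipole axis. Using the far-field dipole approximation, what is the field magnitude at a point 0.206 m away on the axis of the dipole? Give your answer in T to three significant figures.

B ≈ 0.0448 T

Dipole fields scale as 1/r³ in the far field; the geometry is the same at both points.
B₂ = B₁ · (r₁/r₂)³ = 5.93×10⁻⁴ · (0.871/0.206)³.
(r₁/r₂)³ = (4.228)³ = 75.59.
B₂ ≈ 0.04482 T.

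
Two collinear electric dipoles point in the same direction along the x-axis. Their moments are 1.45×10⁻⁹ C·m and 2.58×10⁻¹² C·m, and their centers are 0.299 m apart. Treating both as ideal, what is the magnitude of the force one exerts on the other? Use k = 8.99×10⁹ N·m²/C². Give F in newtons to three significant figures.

On-axis field of dipole 1 at distance r: E = 2kp₁/r³. Force on dipole 2 is F = p₂·dE/dr (gradient along axis).
dE/dr = −6kp₁/r⁴, so |F| = 6kp₁p₂/r⁴ (attractive for aligned moments).
F = 6(8.99×10⁹)(1.45×10⁻⁹)(2.58×10⁻¹²)/(0.299)⁴ = 2.525×10⁻⁸ N.

F ≈ 2.52×10⁻⁸ N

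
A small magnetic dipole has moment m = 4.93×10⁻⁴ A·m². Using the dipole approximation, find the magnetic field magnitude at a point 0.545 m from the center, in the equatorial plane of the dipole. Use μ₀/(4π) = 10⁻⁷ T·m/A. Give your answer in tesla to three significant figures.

In the equatorial plane B = (μ₀/4π)·m/r³ (half the axial value).
B = (10⁻⁷)·(4.93×10⁻⁴) / (0.545)³ = 3.045×10⁻¹⁰ T.

B ≈ 3.05×10⁻¹⁰ T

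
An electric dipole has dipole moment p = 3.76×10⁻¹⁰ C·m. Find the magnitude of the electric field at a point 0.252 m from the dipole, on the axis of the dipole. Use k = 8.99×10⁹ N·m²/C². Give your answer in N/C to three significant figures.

On the dipole axis E = 2kp/r³.
E = 2·(8.99×10⁹)(3.76×10⁻¹⁰) / (0.252)³ = 422.5 N/C.

E ≈ 422 N/C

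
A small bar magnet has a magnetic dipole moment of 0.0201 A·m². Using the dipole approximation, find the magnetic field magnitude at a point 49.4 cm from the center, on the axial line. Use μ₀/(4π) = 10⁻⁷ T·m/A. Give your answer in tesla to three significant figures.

B ≈ 3.33×10⁻⁸ T

On axis B = (μ₀/4π)·2m/r³.
B = 2·(10⁻⁷)·(0.0201) / (0.494)³ = 3.335×10⁻⁸ T.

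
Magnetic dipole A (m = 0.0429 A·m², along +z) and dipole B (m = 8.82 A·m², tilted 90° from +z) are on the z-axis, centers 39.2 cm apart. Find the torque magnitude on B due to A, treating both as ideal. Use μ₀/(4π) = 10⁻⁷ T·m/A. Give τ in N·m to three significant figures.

τ ≈ 1.26×10⁻⁶ N·m

Dipole B is on the axis of dipole A, so B₁ there is axial: B₁ = (μ₀/4π)·2m₁/r³ along +z.
B₁ = 2(10⁻⁷)(0.0429)/(0.392)³ = 1.424×10⁻⁷ T.
τ = m₂ B₁ sinθ.
τ = (8.82)(1.424×10⁻⁷)·sin90° = 1.256×10⁻⁶ N·m.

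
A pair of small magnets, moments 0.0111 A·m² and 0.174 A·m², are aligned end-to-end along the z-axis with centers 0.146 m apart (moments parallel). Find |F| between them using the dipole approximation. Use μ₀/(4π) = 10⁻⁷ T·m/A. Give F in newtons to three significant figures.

F ≈ 2.55×10⁻⁶ N

On-axis B of dipole 1: B = (μ₀/4π)·2m₁/r³. Force on dipole 2: F = m₂·dB/dr.
dB/dr = −(μ₀/4π)·6m₁/r⁴, so |F| = (μ₀/4π)·6m₁m₂/r⁴.
F = 6(10⁻⁷)(0.0111)(0.174)/(0.146)⁴ = 2.550×10⁻⁶ N.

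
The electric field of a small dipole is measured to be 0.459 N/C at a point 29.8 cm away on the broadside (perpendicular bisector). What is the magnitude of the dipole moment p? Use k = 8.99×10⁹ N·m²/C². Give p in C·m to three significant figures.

In the equatorial plane E = kp/r³, so p = Er³/(k).
p = (0.459)·(0.298)³ / (8.99×10⁹) = 1.351×10⁻¹² C·m.

p ≈ 1.35×10⁻¹² C·m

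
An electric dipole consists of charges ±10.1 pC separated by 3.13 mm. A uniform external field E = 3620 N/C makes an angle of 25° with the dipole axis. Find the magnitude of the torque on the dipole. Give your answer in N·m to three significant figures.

Dipole moment p = qd = (1.01×10⁻¹¹ C)(0.00313 m) = 3.161×10⁻¹⁴ C·m.
Torque on an electric dipole: τ = pE sinθ.
τ = (3.161×10⁻¹⁴)(3620)·sin25° = 4.836×10⁻¹¹ N·m.

τ ≈ 4.84×10⁻¹¹ N·m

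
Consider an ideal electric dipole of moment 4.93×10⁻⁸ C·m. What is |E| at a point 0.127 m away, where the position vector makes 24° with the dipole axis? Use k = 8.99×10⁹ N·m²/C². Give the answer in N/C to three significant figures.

At angle θ the dipole field magnitude is E = (kp/r³)·√(1 + 3cos²θ).
kp/r³ = (8.99×10⁹)(4.93×10⁻⁸) / (0.127)³ = 2.164×10⁵ N/C.
√(1 + 3cos²24°) = √(1 + 3·0.8346) = √3.5037 ≈ 1.8718.
E ≈ 2.164×10⁵ × 1.872 = 4.050×10⁵ N/C.

E ≈ 4.05×10⁵ N/C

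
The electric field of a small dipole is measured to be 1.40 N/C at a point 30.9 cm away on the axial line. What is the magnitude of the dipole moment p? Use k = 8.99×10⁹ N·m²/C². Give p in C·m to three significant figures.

p ≈ 2.30×10⁻¹² C·m

On axis E = 2kp/r³, so p = Er³/(2k).
p = (1.40)·(0.309)³ / (2·8.99×10⁹) = 2.297×10⁻¹² C·m.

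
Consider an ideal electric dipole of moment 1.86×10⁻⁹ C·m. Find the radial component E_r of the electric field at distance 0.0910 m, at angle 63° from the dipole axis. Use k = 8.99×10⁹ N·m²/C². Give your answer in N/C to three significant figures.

For a dipole, E_r = (2kp cosθ)/r³.
kp/r³ = (8.99×10⁹)(1.86×10⁻⁹)/(0.0910)³ = 2.219×10⁴ N/C.
E_r = 2·2.219×10⁴·cos63° = 2.015×10⁴ N/C.

E_r ≈ 2.01×10⁴ N/C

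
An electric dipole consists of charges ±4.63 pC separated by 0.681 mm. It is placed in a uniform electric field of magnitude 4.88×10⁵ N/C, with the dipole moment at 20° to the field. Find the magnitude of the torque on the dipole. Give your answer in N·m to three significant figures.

Dipole moment p = qd = (4.63×10⁻¹² C)(6.81×10⁻⁴ m) = 3.153×10⁻¹⁵ C·m.
Torque on an electric dipole: τ = pE sinθ.
τ = (3.153×10⁻¹⁵)(4.88×10⁵)·sin20° = 5.263×10⁻¹⁰ N·m.

τ ≈ 5.26×10⁻¹⁰ N·m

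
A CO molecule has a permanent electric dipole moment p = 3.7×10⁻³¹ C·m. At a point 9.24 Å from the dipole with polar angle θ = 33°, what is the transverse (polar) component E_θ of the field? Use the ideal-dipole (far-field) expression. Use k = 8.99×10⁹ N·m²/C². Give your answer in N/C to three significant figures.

E_θ ≈ 2.30×10⁶ N/C

For a dipole, E_θ = (kp sinθ)/r³.
kp/r³ = (8.99×10⁹)(3.70×10⁻³¹)/(9.24×10⁻¹⁰)³ = 4.216×10⁶ N/C.
E_θ = 4.216×10⁶·sin33° = 2.296×10⁶ N/C.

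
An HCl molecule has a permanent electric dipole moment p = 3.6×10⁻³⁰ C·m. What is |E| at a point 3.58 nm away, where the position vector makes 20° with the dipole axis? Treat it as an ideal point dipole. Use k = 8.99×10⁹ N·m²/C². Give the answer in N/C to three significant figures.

At angle θ the dipole field magnitude is E = (kp/r³)·√(1 + 3cos²θ).
kp/r³ = (8.99×10⁹)(3.60×10⁻³⁰) / (3.58×10⁻⁹)³ = 7.054×10⁵ N/C.
√(1 + 3cos²20°) = √(1 + 3·0.8830) = √3.6491 ≈ 1.9103.
E ≈ 7.054×10⁵ × 1.910 = 1.347×10⁶ N/C.

E ≈ 1.35×10⁶ N/C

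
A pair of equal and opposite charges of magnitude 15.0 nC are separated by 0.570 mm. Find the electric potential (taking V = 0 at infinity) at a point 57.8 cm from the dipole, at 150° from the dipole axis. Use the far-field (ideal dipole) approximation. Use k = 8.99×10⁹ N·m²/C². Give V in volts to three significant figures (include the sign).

V ≈ -0.199 V

Dipole moment p = qd = (1.50×10⁻⁸ C)(5.70×10⁻⁴ m) = 8.55×10⁻¹² C·m.
The dipole potential is V = kp cosθ / r².
V = (8.99×10⁹)(8.55×10⁻¹²)·cos150° / (0.578)² = -0.1993 V.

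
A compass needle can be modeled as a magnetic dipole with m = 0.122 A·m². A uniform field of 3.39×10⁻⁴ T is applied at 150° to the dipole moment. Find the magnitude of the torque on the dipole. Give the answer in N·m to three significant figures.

Torque on a magnetic dipole: τ = mB sinθ.
τ = (0.122)(3.39×10⁻⁴)·sin150° = 2.068×10⁻⁵ N·m.

τ ≈ 2.07×10⁻⁵ N·m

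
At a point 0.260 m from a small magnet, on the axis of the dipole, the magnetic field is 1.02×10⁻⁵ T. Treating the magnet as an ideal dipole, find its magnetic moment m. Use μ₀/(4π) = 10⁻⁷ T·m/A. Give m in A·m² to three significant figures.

On axis B = (μ₀/4π)·2m/r³, so m = Br³·4π/(μ₀·2).
m = (1.02×10⁻⁵)·(0.260)³ / (2·10⁻⁷) = 0.8964 A·m².

m ≈ 0.896 A·m²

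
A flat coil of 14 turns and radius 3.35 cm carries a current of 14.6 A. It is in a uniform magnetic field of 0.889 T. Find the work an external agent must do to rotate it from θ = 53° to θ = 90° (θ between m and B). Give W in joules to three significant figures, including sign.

m = NIA = NIπa² = 14·(14.6)·π·(0.0335)² = 0.7206 A·m².
W_ext = ΔU = −mB cosθ₂ + mB cosθ₁ = mB(cosθ₁ − cosθ₂).
W = (0.7206)(0.889)·(cos53° − cos90°) = (0.6406)·(+0.6018) = 0.3855 J.

W ≈ 0.386 J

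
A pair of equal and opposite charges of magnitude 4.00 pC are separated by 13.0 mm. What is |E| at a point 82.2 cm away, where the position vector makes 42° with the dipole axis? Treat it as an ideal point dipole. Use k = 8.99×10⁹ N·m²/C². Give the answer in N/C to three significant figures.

Dipole moment p = qd = (4.00×10⁻¹² C)(0.0130 m) = 5.20×10⁻¹⁴ C·m.
At angle θ the dipole field magnitude is E = (kp/r³)·√(1 + 3cos²θ).
kp/r³ = (8.99×10⁹)(5.20×10⁻¹⁴) / (0.822)³ = 8.417×10⁻⁴ N/C.
√(1 + 3cos²42°) = √(1 + 3·0.5523) = √2.6568 ≈ 1.6300.
E ≈ 8.417×10⁻⁴ × 1.630 = 0.001372 N/C.

E ≈ 0.00137 N/C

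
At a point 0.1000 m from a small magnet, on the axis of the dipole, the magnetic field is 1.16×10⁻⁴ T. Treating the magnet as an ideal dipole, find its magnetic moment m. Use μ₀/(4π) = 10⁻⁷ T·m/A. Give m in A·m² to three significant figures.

m ≈ 0.580 A·m²

On axis B = (μ₀/4π)·2m/r³, so m = Br³·4π/(μ₀·2).
m = (1.16×10⁻⁴)·(0.100)³ / (2·10⁻⁷) = 0.5800 A·m².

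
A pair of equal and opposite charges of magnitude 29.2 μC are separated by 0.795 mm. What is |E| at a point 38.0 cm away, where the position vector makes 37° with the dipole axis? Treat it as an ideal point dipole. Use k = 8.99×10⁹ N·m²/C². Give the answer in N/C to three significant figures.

Dipole moment p = qd = (2.92×10⁻⁵ C)(7.95×10⁻⁴ m) = 2.321×10⁻⁸ C·m.
At angle θ the dipole field magnitude is E = (kp/r³)·√(1 + 3cos²θ).
kp/r³ = (8.99×10⁹)(2.321×10⁻⁸) / (0.380)³ = 3803 N/C.
√(1 + 3cos²37°) = √(1 + 3·0.6378) = √2.9135 ≈ 1.7069.
E ≈ 3803 × 1.707 = 6491 N/C.

E ≈ 6490 N/C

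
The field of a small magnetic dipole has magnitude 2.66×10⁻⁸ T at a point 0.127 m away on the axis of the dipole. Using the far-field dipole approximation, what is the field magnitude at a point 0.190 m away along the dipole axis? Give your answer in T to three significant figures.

B ≈ 7.94×10⁻⁹ T

Dipole fields scale as 1/r³ in the far field; the geometry is the same at both points.
B₂ = B₁ · (r₁/r₂)³ = 2.66×10⁻⁸ · (0.127/0.190)³.
(r₁/r₂)³ = (0.6684)³ = 0.2986.
B₂ ≈ 7.944×10⁻⁹ T.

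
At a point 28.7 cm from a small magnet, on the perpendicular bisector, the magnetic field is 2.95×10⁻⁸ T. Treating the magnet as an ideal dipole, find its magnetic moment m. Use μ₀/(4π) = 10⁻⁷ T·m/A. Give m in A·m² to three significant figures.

In the equatorial plane B = (μ₀/4π)·m/r³, so m = Br³·4π/(μ₀).
m = (2.95×10⁻⁸)·(0.287)³ / (10⁻⁷) = 0.006974 A·m².

m ≈ 0.00697 A·m²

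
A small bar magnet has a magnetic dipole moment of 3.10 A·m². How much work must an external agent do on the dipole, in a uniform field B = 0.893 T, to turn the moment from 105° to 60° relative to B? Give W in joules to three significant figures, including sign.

W_ext = ΔU = −mB cosθ₂ + mB cosθ₁ = mB(cosθ₁ − cosθ₂).
W = (3.10)(0.893)·(cos105° − cos60°) = (2.768)·(-0.7588) = -2.101 J.

W ≈ -2.10 J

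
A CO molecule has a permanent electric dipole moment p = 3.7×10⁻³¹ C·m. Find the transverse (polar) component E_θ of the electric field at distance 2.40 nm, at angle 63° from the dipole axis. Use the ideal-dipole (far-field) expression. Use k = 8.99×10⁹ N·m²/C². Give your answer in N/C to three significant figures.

For a dipole, E_θ = (kp sinθ)/r³.
kp/r³ = (8.99×10⁹)(3.70×10⁻³¹)/(2.40×10⁻⁹)³ = 2.406×10⁵ N/C.
E_θ = 2.406×10⁵·sin63° = 2.144×10⁵ N/C.

E_θ ≈ 2.14×10⁵ N/C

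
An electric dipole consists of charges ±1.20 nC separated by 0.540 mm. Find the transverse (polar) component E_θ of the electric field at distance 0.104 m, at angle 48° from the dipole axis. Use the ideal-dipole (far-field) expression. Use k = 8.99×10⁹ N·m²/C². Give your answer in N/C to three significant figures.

Dipole moment p = qd = (1.20×10⁻⁹ C)(5.40×10⁻⁴ m) = 6.48×10⁻¹³ C·m.
For a dipole, E_θ = (kp sinθ)/r³.
kp/r³ = (8.99×10⁹)(6.48×10⁻¹³)/(0.104)³ = 5.179 N/C.
E_θ = 5.179·sin48° = 3.849 N/C.

E_θ ≈ 3.85 N/C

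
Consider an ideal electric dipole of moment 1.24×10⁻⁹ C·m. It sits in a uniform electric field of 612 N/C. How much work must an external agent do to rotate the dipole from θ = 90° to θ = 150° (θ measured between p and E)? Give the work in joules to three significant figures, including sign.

W_ext = ΔU = U(θ₂) − U(θ₁) = −pE cosθ₂ − (−pE cosθ₁) = pE(cosθ₁ − cosθ₂).
W = (1.24×10⁻⁹)(612)·(cos90° − cos150°) = (7.589×10⁻⁷)·(+0.8660) = 6.572×10⁻⁷ J.

W ≈ 6.57×10⁻⁷ J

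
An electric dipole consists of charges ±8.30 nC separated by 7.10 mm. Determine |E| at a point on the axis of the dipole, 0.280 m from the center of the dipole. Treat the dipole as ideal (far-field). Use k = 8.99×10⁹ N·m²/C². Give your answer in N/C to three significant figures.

E ≈ 48.3 N/C

Dipole moment p = qd = (8.30×10⁻⁹ C)(0.00710 m) = 5.893×10⁻¹¹ C·m.
On the dipole axis E = 2kp/r³.
E = 2·(8.99×10⁹)(5.893×10⁻¹¹) / (0.280)³ = 48.27 N/C.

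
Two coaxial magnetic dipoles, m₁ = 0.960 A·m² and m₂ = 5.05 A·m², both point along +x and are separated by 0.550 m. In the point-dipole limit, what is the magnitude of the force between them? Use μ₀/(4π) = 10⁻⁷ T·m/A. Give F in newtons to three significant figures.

F ≈ 3.18×10⁻⁵ N

On-axis B of dipole 1: B = (μ₀/4π)·2m₁/r³. Force on dipole 2: F = m₂·dB/dr.
dB/dr = −(μ₀/4π)·6m₁/r⁴, so |F| = (μ₀/4π)·6m₁m₂/r⁴.
F = 6(10⁻⁷)(0.960)(5.05)/(0.550)⁴ = 3.179×10⁻⁵ N.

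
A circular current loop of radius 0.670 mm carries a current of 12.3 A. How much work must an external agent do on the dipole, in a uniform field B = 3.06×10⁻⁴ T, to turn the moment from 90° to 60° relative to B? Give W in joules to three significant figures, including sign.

W ≈ -2.65×10⁻⁹ J

Magnetic moment m = IA = Iπa² = (12.3)·π·(6.70×10⁻⁴)² = 1.735×10⁻⁵ A·m².
W_ext = ΔU = −mB cosθ₂ + mB cosθ₁ = mB(cosθ₁ − cosθ₂).
W = (1.735×10⁻⁵)(3.06×10⁻⁴)·(cos90° − cos60°) = (5.309×10⁻⁹)·(-0.5000) = -2.655×10⁻⁹ J.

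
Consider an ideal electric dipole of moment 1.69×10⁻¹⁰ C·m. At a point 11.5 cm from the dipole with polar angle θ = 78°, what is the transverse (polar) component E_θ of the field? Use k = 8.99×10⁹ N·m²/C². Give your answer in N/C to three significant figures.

For a dipole, E_θ = (kp sinθ)/r³.
kp/r³ = (8.99×10⁹)(1.69×10⁻¹⁰)/(0.115)³ = 999.0 N/C.
E_θ = 999.0·sin78° = 977.1 N/C.

E_θ ≈ 977 N/C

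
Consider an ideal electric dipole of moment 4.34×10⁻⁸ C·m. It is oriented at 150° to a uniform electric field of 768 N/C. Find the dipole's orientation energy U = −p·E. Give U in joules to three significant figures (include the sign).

U = −p·E = −pE cosθ.
U = −(4.34×10⁻⁸)(768)·cos150° = 2.887×10⁻⁵ J.

U ≈ 2.89×10⁻⁵ J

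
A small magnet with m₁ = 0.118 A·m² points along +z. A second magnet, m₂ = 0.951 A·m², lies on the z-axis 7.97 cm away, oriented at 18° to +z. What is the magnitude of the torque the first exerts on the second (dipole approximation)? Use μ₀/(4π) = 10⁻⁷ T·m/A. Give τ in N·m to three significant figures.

τ ≈ 1.37×10⁻⁵ N·m

Dipole B is on the axis of dipole A, so B₁ there is axial: B₁ = (μ₀/4π)·2m₁/r³ along +z.
B₁ = 2(10⁻⁷)(0.118)/(0.0797)³ = 4.662×10⁻⁵ T.
τ = m₂ B₁ sinθ.
τ = (0.951)(4.662×10⁻⁵)·sin18° = 1.370×10⁻⁵ N·m.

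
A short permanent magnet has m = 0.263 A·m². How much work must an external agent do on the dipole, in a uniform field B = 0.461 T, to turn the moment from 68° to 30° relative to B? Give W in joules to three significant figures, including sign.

W ≈ -0.0596 J

W_ext = ΔU = −mB cosθ₂ + mB cosθ₁ = mB(cosθ₁ − cosθ₂).
W = (0.263)(0.461)·(cos68° − cos30°) = (0.1212)·(-0.4914) = -0.05958 J.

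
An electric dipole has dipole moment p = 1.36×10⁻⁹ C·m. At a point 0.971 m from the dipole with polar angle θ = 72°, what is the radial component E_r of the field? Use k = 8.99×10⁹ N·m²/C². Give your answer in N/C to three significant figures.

E_r ≈ 8.25 N/C

For a dipole, E_r = (2kp cosθ)/r³.
kp/r³ = (8.99×10⁹)(1.36×10⁻⁹)/(0.971)³ = 13.35 N/C.
E_r = 2·13.35·cos72° = 8.254 N/C.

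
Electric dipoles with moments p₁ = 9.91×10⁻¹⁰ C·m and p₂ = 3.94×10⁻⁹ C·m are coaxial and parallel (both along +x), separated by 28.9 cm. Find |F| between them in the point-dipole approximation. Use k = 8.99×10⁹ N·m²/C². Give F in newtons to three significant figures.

F ≈ 3.02×10⁻⁵ N

On-axis field of dipole 1 at distance r: E = 2kp₁/r³. Force on dipole 2 is F = p₂·dE/dr (gradient along axis).
dE/dr = −6kp₁/r⁴, so |F| = 6kp₁p₂/r⁴ (attractive for aligned moments).
F = 6(8.99×10⁹)(9.91×10⁻¹⁰)(3.94×10⁻⁹)/(0.289)⁴ = 3.019×10⁻⁵ N.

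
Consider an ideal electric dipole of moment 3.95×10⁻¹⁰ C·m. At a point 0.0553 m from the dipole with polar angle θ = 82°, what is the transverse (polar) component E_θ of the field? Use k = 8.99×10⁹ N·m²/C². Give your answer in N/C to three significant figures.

E_θ ≈ 2.08×10⁴ N/C

For a dipole, E_θ = (kp sinθ)/r³.
kp/r³ = (8.99×10⁹)(3.95×10⁻¹⁰)/(0.0553)³ = 2.100×10⁴ N/C.
E_θ = 2.100×10⁴·sin82° = 2.079×10⁴ N/C.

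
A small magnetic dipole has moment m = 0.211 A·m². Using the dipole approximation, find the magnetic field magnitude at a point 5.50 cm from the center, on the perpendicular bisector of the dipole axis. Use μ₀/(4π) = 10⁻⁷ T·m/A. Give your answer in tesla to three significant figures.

B ≈ 1.27×10⁻⁴ T

In the equatorial plane B = (μ₀/4π)·m/r³ (half the axial value).
B = (10⁻⁷)·(0.211) / (0.0550)³ = 1.268×10⁻⁴ T.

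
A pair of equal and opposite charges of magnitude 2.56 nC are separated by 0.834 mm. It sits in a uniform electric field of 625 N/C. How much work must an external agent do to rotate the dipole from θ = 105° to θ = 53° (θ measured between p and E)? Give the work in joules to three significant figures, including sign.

W ≈ -1.15×10⁻⁹ J

Dipole moment p = qd = (2.56×10⁻⁹ C)(8.34×10⁻⁴ m) = 2.135×10⁻¹² C·m.
W_ext = ΔU = U(θ₂) − U(θ₁) = −pE cosθ₂ − (−pE cosθ₁) = pE(cosθ₁ − cosθ₂).
W = (2.135×10⁻¹²)(625)·(cos105° − cos53°) = (1.334×10⁻⁹)·(-0.8606) = -1.148×10⁻⁹ J.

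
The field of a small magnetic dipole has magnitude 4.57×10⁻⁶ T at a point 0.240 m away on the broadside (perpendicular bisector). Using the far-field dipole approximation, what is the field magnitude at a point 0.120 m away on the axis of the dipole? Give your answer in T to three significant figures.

Dipole fields scale as 1/r³ in the far field.
The axial field is twice the equatorial field at the same r, so the geometry factor is 2/1.
B₂ = B₁ · (2/1) · (r₁/r₂)³ = 4.57×10⁻⁶ · 2 · (0.240/0.120)³.
(r₁/r₂)³ = (2)³ = 8.
B₂ ≈ 7.312×10⁻⁵ T.

B ≈ 7.31×10⁻⁵ T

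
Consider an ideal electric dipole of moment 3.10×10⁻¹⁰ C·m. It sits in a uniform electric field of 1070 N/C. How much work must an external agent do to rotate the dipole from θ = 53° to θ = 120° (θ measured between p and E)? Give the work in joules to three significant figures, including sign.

W_ext = ΔU = U(θ₂) − U(θ₁) = −pE cosθ₂ − (−pE cosθ₁) = pE(cosθ₁ − cosθ₂).
W = (3.10×10⁻¹⁰)(1070)·(cos53° − cos120°) = (3.317×10⁻⁷)·(+1.1018) = 3.655×10⁻⁷ J.

W ≈ 3.65×10⁻⁷ J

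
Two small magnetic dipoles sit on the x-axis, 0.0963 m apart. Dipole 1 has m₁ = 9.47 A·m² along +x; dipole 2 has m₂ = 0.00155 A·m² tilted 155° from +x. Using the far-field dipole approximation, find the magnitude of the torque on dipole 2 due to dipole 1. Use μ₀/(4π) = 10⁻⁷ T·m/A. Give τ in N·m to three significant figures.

Dipole B is on the axis of dipole A, so B₁ there is axial: B₁ = (μ₀/4π)·2m₁/r³ along +x.
B₁ = 2(10⁻⁷)(9.47)/(0.0963)³ = 0.002121 T.
τ = m₂ B₁ sinθ.
τ = (0.00155)(0.002121)·sin155° = 1.389×10⁻⁶ N·m.

τ ≈ 1.39×10⁻⁶ N·m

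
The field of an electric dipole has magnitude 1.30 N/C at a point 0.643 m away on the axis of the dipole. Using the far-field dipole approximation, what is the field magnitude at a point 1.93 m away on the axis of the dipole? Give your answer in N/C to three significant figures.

E ≈ 0.0481 N/C

Dipole fields scale as 1/r³ in the far field; the geometry is the same at both points.
E₂ = E₁ · (r₁/r₂)³ = 1.30 · (0.643/1.93)³.
(r₁/r₂)³ = (0.3332)³ = 0.03698.
E₂ ≈ 0.04807 N/C.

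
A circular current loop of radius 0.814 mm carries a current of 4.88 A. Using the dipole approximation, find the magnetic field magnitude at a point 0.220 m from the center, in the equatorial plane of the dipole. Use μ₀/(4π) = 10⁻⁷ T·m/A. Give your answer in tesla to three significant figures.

B ≈ 9.54×10⁻¹¹ T

Magnetic moment m = IA = Iπa² = (4.88)·π·(8.14×10⁻⁴)² = 1.016×10⁻⁵ A·m².
In the equatorial plane B = (μ₀/4π)·m/r³ (half the axial value).
B = (10⁻⁷)·(1.016×10⁻⁵) / (0.220)³ = 9.542×10⁻¹¹ T.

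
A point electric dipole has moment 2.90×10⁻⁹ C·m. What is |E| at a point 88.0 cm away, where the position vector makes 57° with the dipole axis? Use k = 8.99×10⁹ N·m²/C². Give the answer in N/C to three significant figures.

At angle θ the dipole field magnitude is E = (kp/r³)·√(1 + 3cos²θ).
kp/r³ = (8.99×10⁹)(2.90×10⁻⁹) / (0.880)³ = 38.26 N/C.
√(1 + 3cos²57°) = √(1 + 3·0.2966) = √1.8899 ≈ 1.3747.
E ≈ 38.26 × 1.375 = 52.59 N/C.

E ≈ 52.6 N/C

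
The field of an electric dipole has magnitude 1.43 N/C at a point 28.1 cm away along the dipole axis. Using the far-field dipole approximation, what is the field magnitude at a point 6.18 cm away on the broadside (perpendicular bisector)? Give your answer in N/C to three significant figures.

E ≈ 67.2 N/C

Dipole fields scale as 1/r³ in the far field.
The axial field is twice the equatorial field at the same r, so the geometry factor is 1/2.
E₂ = E₁ · (1/2) · (r₁/r₂)³ = 1.43 · 0.5 · (28.1/6.18)³.
(r₁/r₂)³ = (4.547)³ = 94.01.
E₂ ≈ 67.21 N/C.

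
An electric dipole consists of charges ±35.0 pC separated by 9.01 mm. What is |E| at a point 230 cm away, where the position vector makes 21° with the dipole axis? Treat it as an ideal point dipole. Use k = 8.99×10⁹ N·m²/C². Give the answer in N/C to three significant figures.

E ≈ 4.43×10⁻⁴ N/C

Dipole moment p = qd = (3.50×10⁻¹¹ C)(0.00901 m) = 3.154×10⁻¹³ C·m.
At angle θ the dipole field magnitude is E = (kp/r³)·√(1 + 3cos²θ).
kp/r³ = (8.99×10⁹)(3.154×10⁻¹³) / (2.30)³ = 2.330×10⁻⁴ N/C.
√(1 + 3cos²21°) = √(1 + 3·0.8716) = √3.6147 ≈ 1.9012.
E ≈ 2.330×10⁻⁴ × 1.901 = 4.431×10⁻⁴ N/C.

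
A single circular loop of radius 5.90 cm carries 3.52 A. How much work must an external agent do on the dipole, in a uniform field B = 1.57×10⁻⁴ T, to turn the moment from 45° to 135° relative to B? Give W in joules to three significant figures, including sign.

W ≈ 8.55×10⁻⁶ J

Magnetic moment m = IA = Iπa² = (3.52)·π·(0.0590)² = 0.03849 A·m².
W_ext = ΔU = −mB cosθ₂ + mB cosθ₁ = mB(cosθ₁ − cosθ₂).
W = (0.03849)(1.57×10⁻⁴)·(cos45° − cos135°) = (6.043×10⁻⁶)·(+1.4142) = 8.546×10⁻⁶ J.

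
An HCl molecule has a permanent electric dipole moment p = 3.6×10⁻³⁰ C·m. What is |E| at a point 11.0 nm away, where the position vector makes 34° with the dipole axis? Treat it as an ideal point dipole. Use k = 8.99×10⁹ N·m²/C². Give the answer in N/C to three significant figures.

At angle θ the dipole field magnitude is E = (kp/r³)·√(1 + 3cos²θ).
kp/r³ = (8.99×10⁹)(3.60×10⁻³⁰) / (1.10×10⁻⁸)³ = 2.432×10⁴ N/C.
√(1 + 3cos²34°) = √(1 + 3·0.6873) = √3.0619 ≈ 1.7498.
E ≈ 2.432×10⁴ × 1.750 = 4.255×10⁴ N/C.

E ≈ 4.25×10⁴ N/C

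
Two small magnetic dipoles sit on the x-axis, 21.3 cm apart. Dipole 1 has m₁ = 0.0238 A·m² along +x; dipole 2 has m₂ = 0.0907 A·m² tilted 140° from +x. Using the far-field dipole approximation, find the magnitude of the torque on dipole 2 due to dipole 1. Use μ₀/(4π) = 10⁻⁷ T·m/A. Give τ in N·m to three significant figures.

Dipole B is on the axis of dipole A, so B₁ there is axial: B₁ = (μ₀/4π)·2m₁/r³ along +x.
B₁ = 2(10⁻⁷)(0.0238)/(0.213)³ = 4.926×10⁻⁷ T.
τ = m₂ B₁ sinθ.
τ = (0.0907)(4.926×10⁻⁷)·sin140° = 2.872×10⁻⁸ N·m.

τ ≈ 2.87×10⁻⁸ N·m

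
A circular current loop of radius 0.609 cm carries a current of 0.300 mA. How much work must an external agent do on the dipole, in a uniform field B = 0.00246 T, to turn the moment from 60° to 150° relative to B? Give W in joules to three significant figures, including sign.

Magnetic moment m = IA = Iπa² = (3.00×10⁻⁴)·π·(0.00609)² = 3.495×10⁻⁸ A·m².
W_ext = ΔU = −mB cosθ₂ + mB cosθ₁ = mB(cosθ₁ − cosθ₂).
W = (3.495×10⁻⁸)(0.00246)·(cos60° − cos150°) = (8.598×10⁻¹¹)·(+1.3660) = 1.174×10⁻¹⁰ J.

W ≈ 1.17×10⁻¹⁰ J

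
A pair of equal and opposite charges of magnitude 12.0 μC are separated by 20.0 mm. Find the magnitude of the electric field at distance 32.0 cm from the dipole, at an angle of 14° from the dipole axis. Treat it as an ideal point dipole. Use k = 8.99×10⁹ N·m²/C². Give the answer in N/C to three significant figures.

Dipole moment p = qd = (1.20×10⁻⁵ C)(0.0200 m) = 2.40×10⁻⁷ C·m.
At angle θ the dipole field magnitude is E = (kp/r³)·√(1 + 3cos²θ).
kp/r³ = (8.99×10⁹)(2.40×10⁻⁷) / (0.320)³ = 6.584×10⁴ N/C.
√(1 + 3cos²14°) = √(1 + 3·0.9415) = √3.8244 ≈ 1.9556.
E ≈ 6.584×10⁴ × 1.956 = 1.288×10⁵ N/C.

E ≈ 1.29×10⁵ N/C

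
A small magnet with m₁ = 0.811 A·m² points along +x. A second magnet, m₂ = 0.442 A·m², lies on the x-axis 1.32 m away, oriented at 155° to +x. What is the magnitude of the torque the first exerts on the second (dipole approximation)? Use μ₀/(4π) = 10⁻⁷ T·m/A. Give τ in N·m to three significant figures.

τ ≈ 1.32×10⁻⁸ N·m

Dipole B is on the axis of dipole A, so B₁ there is axial: B₁ = (μ₀/4π)·2m₁/r³ along +x.
B₁ = 2(10⁻⁷)(0.811)/(1.32)³ = 7.052×10⁻⁸ T.
τ = m₂ B₁ sinθ.
τ = (0.442)(7.052×10⁻⁸)·sin155° = 1.317×10⁻⁸ N·m.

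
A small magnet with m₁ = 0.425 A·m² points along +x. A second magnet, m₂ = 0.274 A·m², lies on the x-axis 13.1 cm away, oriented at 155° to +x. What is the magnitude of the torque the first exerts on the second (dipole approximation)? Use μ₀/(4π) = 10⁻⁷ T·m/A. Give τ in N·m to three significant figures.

Dipole B is on the axis of dipole A, so B₁ there is axial: B₁ = (μ₀/4π)·2m₁/r³ along +x.
B₁ = 2(10⁻⁷)(0.425)/(0.131)³ = 3.781×10⁻⁵ T.
τ = m₂ B₁ sinθ.
τ = (0.274)(3.781×10⁻⁵)·sin155° = 4.378×10⁻⁶ N·m.

τ ≈ 4.38×10⁻⁶ N·m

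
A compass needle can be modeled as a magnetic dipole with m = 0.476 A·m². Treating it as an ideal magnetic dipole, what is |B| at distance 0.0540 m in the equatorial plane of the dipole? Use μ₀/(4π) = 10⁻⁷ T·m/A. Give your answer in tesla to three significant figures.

In the equatorial plane B = (μ₀/4π)·m/r³ (half the axial value).
B = (10⁻⁷)·(0.476) / (0.0540)³ = 3.023×10⁻⁴ T.

B ≈ 3.02×10⁻⁴ T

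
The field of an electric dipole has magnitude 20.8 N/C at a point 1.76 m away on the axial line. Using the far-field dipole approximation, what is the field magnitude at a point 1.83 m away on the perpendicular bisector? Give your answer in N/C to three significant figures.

Dipole fields scale as 1/r³ in the far field.
The axial field is twice the equatorial field at the same r, so the geometry factor is 1/2.
E₂ = E₁ · (1/2) · (r₁/r₂)³ = 20.8 · 0.5 · (1.76/1.83)³.
(r₁/r₂)³ = (0.9617)³ = 0.8896.
E₂ ≈ 9.252 N/C.

E ≈ 9.25 N/C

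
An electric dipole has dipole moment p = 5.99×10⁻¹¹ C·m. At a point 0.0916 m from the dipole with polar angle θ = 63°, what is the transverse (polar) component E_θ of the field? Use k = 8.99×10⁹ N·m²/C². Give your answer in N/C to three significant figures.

E_θ ≈ 624 N/C

For a dipole, E_θ = (kp sinθ)/r³.
kp/r³ = (8.99×10⁹)(5.99×10⁻¹¹)/(0.0916)³ = 700.6 N/C.
E_θ = 700.6·sin63° = 624.3 N/C.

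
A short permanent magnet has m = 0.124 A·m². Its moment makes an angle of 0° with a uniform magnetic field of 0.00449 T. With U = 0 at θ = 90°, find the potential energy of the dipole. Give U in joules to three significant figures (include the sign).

U = −m·B = −mB cosθ.
U = −(0.124)(0.00449)·cos0° = -5.568×10⁻⁴ J.

U ≈ -5.57×10⁻⁴ J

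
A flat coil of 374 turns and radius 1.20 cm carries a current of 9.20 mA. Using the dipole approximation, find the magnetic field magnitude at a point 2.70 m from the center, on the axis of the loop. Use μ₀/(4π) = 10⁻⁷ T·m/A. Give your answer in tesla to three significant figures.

B ≈ 1.58×10⁻¹¹ T

m = NIA = NIπa² = 374·(0.00920)·π·(0.0120)² = 0.001557 A·m².
On axis B = (μ₀/4π)·2m/r³.
B = 2·(10⁻⁷)·(0.001557) / (2.70)³ = 1.582×10⁻¹¹ T.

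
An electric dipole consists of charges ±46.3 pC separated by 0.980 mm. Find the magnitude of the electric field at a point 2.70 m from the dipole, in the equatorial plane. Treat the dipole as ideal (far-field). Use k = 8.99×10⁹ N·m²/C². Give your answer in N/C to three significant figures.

Dipole moment p = qd = (4.63×10⁻¹¹ C)(9.80×10⁻⁴ m) = 4.537×10⁻¹⁴ C·m.
On the perpendicular bisector E = kp/r³ (half the axial value at the same distance).
E = (8.99×10⁹)(4.537×10⁻¹⁴) / (2.70)³ = 2.072×10⁻⁵ N/C.

E ≈ 2.07×10⁻⁵ N/C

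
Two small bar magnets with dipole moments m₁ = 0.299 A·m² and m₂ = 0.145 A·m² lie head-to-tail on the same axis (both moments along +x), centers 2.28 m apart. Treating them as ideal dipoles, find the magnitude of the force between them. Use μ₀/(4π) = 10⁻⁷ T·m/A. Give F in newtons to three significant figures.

On-axis B of dipole 1: B = (μ₀/4π)·2m₁/r³. Force on dipole 2: F = m₂·dB/dr.
dB/dr = −(μ₀/4π)·6m₁/r⁴, so |F| = (μ₀/4π)·6m₁m₂/r⁴.
F = 6(10⁻⁷)(0.299)(0.145)/(2.28)⁴ = 9.626×10⁻¹⁰ N.

F ≈ 9.63×10⁻¹⁰ N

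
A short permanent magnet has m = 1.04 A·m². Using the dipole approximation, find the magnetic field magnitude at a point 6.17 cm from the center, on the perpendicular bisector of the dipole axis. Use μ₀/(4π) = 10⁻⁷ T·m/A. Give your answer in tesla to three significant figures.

In the equatorial plane B = (μ₀/4π)·m/r³ (half the axial value).
B = (10⁻⁷)·(1.04) / (0.0617)³ = 4.428×10⁻⁴ T.

B ≈ 4.43×10⁻⁴ T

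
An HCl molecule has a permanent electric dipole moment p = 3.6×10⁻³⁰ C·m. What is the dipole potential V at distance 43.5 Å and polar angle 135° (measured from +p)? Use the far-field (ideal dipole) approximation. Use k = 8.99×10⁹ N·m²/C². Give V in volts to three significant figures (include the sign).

V ≈ -0.00121 V

The dipole potential is V = kp cosθ / r².
V = (8.99×10⁹)(3.60×10⁻³⁰)·cos135° / (4.35×10⁻⁹)² = -0.001209 V.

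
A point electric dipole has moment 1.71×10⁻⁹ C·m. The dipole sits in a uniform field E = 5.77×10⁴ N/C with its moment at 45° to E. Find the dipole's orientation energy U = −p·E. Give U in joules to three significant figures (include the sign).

U ≈ -6.98×10⁻⁵ J

U = −p·E = −pE cosθ.
U = −(1.71×10⁻⁹)(5.77×10⁴)·cos45° = -6.977×10⁻⁵ J.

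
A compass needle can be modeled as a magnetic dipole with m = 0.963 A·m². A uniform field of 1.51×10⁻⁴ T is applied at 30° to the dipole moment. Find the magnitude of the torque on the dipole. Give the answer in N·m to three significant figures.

τ ≈ 7.27×10⁻⁵ N·m

Torque on a magnetic dipole: τ = mB sinθ.
τ = (0.963)(1.51×10⁻⁴)·sin30° = 7.271×10⁻⁵ N·m.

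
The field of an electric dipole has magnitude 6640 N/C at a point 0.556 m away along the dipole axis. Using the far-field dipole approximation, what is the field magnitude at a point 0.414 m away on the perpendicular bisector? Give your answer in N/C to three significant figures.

E ≈ 8040 N/C

Dipole fields scale as 1/r³ in the far field.
The axial field is twice the equatorial field at the same r, so the geometry factor is 1/2.
E₂ = E₁ · (1/2) · (r₁/r₂)³ = 6640 · 0.5 · (0.556/0.414)³.
(r₁/r₂)³ = (1.343)³ = 2.422.
E₂ ≈ 8042 N/C.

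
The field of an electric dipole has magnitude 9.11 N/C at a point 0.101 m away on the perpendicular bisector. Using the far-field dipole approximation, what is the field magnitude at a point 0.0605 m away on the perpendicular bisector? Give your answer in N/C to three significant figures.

E ≈ 42.4 N/C

Dipole fields scale as 1/r³ in the far field; the geometry is the same at both points.
E₂ = E₁ · (r₁/r₂)³ = 9.11 · (0.101/0.0605)³.
(r₁/r₂)³ = (1.669)³ = 4.653.
E₂ ≈ 42.39 N/C.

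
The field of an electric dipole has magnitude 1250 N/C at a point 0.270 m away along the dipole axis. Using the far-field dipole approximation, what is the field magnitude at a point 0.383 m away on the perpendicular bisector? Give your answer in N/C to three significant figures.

E ≈ 219 N/C

Dipole fields scale as 1/r³ in the far field.
The axial field is twice the equatorial field at the same r, so the geometry factor is 1/2.
E₂ = E₁ · (1/2) · (r₁/r₂)³ = 1250 · 0.5 · (0.270/0.383)³.
(r₁/r₂)³ = (0.705)³ = 0.3503.
E₂ ≈ 219.0 N/C.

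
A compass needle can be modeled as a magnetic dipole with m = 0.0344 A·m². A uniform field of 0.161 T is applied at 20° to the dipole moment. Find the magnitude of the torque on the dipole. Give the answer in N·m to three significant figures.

τ ≈ 0.00189 N·m

Torque on a magnetic dipole: τ = mB sinθ.
τ = (0.0344)(0.161)·sin20° = 0.001894 N·m.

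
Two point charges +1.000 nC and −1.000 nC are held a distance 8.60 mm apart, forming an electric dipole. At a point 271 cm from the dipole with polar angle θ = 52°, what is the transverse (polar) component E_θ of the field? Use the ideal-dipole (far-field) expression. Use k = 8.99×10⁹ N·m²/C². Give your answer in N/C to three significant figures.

E_θ ≈ 0.00306 N/C

Dipole moment p = qd = (1.00×10⁻⁹ C)(0.00860 m) = 8.60×10⁻¹² C·m.
For a dipole, E_θ = (kp sinθ)/r³.
kp/r³ = (8.99×10⁹)(8.60×10⁻¹²)/(2.71)³ = 0.003885 N/C.
E_θ = 0.003885·sin52° = 0.003061 N/C.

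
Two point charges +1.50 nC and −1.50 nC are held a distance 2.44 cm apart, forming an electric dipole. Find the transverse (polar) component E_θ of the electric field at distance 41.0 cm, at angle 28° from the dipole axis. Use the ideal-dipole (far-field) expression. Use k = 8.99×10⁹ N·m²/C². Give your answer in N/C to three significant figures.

E_θ ≈ 2.24 N/C

Dipole moment p = qd = (1.50×10⁻⁹ C)(0.0244 m) = 3.66×10⁻¹¹ C·m.
For a dipole, E_θ = (kp sinθ)/r³.
kp/r³ = (8.99×10⁹)(3.66×10⁻¹¹)/(0.410)³ = 4.774 N/C.
E_θ = 4.774·sin28° = 2.241 N/C.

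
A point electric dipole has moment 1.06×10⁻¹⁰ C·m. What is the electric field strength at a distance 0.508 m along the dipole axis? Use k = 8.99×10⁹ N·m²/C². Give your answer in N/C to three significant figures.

E ≈ 14.5 N/C

On the dipole axis E = 2kp/r³.
E = 2·(8.99×10⁹)(1.06×10⁻¹⁰) / (0.508)³ = 14.54 N/C.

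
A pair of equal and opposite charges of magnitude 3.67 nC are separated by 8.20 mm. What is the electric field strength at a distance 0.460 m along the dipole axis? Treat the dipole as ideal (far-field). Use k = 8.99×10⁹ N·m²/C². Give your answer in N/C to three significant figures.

Dipole moment p = qd = (3.67×10⁻⁹ C)(0.00820 m) = 3.009×10⁻¹¹ C·m.
On the dipole axis E = 2kp/r³.
E = 2·(8.99×10⁹)(3.009×10⁻¹¹) / (0.460)³ = 5.558 N/C.

E ≈ 5.56 N/C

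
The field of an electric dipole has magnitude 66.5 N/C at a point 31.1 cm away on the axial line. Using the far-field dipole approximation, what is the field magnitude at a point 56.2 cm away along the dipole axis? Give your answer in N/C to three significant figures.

E ≈ 11.3 N/C

Dipole fields scale as 1/r³ in the far field; the geometry is the same at both points.
E₂ = E₁ · (r₁/r₂)³ = 66.5 · (31.1/56.2)³.
(r₁/r₂)³ = (0.5534)³ = 0.1695.
E₂ ≈ 11.27 N/C.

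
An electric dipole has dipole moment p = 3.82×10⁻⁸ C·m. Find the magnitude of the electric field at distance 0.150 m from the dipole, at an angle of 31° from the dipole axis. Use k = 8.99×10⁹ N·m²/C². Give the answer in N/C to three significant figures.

E ≈ 1.82×10⁵ N/C

At angle θ the dipole field magnitude is E = (kp/r³)·√(1 + 3cos²θ).
kp/r³ = (8.99×10⁹)(3.82×10⁻⁸) / (0.150)³ = 1.018×10⁵ N/C.
√(1 + 3cos²31°) = √(1 + 3·0.7347) = √3.2042 ≈ 1.7900.
E ≈ 1.018×10⁵ × 1.790 = 1.821×10⁵ N/C.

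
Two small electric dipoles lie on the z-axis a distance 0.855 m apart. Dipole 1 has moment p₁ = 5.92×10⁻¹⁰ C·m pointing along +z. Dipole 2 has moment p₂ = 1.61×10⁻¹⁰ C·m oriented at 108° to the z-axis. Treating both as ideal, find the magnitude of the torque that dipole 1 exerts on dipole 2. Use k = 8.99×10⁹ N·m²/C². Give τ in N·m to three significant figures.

The second dipole sits on the axis of the first, so the field there is axial: E₁ = 2kp₁/r³ along +z.
E₁ = 2(8.99×10⁹)(5.92×10⁻¹⁰)/(0.855)³ = 17.03 N/C.
Torque on the second dipole: τ = p₂ E₁ sinθ.
τ = (1.61×10⁻¹⁰)(17.03)·sin108° = 2.608×10⁻⁹ N·m.

τ ≈ 2.61×10⁻⁹ N·m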